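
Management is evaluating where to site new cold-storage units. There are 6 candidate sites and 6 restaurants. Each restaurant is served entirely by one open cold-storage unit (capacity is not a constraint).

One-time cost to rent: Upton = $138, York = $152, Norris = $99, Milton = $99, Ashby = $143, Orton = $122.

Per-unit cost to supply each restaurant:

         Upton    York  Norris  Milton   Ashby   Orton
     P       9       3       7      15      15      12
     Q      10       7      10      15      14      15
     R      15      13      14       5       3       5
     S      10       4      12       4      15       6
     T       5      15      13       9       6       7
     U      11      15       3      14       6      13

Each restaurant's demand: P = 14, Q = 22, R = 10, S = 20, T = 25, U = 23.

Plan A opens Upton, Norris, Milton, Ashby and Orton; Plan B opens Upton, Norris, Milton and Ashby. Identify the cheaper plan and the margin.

Plan A: {Upton, Norris, Milton, Ashby, Orton}: P→Norris 7·14=98, Q→Upton 10·22=220, R→Ashby 3·10=30, S→Milton 4·20=80, T→Upton 5·25=125, U→Norris 3·23=69. Service 622; fixed 601; total 1223.
Plan B: {Upton, Norris, Milton, Ashby}: P→Norris 7·14=98, Q→Upton 10·22=220, R→Ashby 3·10=30, S→Milton 4·20=80, T→Upton 5·25=125, U→Norris 3·23=69. Service 622; fixed 479; total 1101.
Difference: |1223 − 1101| = 122.

Plan B is cheaper by 122.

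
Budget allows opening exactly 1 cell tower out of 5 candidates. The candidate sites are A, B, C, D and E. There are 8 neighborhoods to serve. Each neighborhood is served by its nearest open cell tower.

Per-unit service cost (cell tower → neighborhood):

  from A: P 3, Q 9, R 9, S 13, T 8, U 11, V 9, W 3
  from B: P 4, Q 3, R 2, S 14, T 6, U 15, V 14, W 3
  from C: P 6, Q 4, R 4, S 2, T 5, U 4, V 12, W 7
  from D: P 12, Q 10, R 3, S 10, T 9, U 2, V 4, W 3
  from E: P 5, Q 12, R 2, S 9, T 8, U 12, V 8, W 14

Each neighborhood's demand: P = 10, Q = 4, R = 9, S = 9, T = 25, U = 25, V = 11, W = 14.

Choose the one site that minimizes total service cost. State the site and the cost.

Choose C only; total service cost 585.

With exactly 1 open, each neighborhood uses its cheapest among the chosen.
{C}: P→C 6·10=60, Q→C 4·4=16, R→C 4·9=36, S→C 2·9=18, T→C 5·25=125, U→C 4·25=100, V→C 12·11=132, W→C 7·14=98. Service cost 585.
{D}: service cost 638
{A}: service cost 880
Among all 5 size-1 choices, {C} is lowest.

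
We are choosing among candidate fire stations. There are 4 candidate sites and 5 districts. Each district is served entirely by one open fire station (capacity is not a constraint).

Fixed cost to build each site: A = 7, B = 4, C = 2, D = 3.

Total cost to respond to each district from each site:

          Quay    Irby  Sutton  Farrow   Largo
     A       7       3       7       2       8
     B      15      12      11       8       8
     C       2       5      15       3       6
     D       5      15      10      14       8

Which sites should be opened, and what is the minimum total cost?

For any fixed open set, each district goes to its cheapest open site; total = fixed + service.
{A, C}: Quay→C 2, Irby→A 3, Sutton→A 7, Farrow→A 2, Largo→C 6. Service 20; fixed 9; total 29.
{C, D}: Quay→C 2, Irby→C 5, Sutton→D 10, Farrow→C 3, Largo→C 6. Service 26; fixed 5; total 31.
{A, C, D}: Quay→C 2, Irby→A 3, Sutton→A 7, Farrow→A 2, Largo→C 6. Service 20; fixed 12; total 32.
{A, B, C, D}: Quay→C 2, Irby→A 3, Sutton→A 7, Farrow→A 2, Largo→C 6. Service 20; fixed 16; total 36.
No other subset beats 29.

Open A and C; minimum total cost 29.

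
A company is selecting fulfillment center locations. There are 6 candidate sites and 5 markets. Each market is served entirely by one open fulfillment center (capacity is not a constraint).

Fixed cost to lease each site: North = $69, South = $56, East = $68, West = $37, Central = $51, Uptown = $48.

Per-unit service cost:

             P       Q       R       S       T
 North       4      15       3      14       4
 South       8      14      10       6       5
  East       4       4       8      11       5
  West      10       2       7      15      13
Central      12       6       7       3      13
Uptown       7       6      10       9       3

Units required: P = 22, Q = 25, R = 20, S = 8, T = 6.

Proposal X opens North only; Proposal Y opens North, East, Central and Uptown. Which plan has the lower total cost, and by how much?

Proposal X: {North}: P→North 4·22=88, Q→North 15·25=375, R→North 3·20=60, S→North 14·8=112, T→North 4·6=24. Service 659; fixed 69; total 728.
Proposal Y: {North, East, Central, Uptown}: P→North 4·22=88, Q→East 4·25=100, R→North 3·20=60, S→Central 3·8=24, T→Uptown 3·6=18. Service 290; fixed 236; total 526.
Difference: |728 − 526| = 202.

Proposal Y is cheaper by 202.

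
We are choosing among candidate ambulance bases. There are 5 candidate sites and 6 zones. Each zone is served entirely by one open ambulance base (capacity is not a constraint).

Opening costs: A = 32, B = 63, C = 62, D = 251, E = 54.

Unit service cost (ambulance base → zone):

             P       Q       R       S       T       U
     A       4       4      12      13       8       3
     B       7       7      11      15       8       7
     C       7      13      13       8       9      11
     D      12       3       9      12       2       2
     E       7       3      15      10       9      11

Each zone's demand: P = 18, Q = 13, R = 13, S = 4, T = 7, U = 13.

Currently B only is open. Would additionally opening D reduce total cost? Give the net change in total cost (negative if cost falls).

Current service cost with {B}: 567.
Adding D: each zone re-picks its cheapest; new service cost 370, saving 197.
Extra fixed cost: 251. Net change = 251 − 197 = 54.
(Totals: 630 → 684.)

No — net change +54 (cost rises by 54).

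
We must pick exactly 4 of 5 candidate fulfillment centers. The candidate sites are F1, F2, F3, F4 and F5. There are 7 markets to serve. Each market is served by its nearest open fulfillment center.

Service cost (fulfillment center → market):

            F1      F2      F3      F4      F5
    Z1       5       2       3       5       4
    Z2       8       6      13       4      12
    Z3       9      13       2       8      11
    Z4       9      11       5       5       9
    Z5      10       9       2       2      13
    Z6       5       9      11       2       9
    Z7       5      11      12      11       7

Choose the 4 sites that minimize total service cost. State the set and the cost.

Choose F1, F2, F3 and F4; total service cost 22.

With exactly 4 open, each market uses its cheapest among the chosen.
{F1, F2, F3, F4}: Z1→F2 2, Z2→F4 4, Z3→F3 2, Z4→F3 5, Z5→F3 2, Z6→F4 2, Z7→F1 5. Service cost 22.
{F1, F3, F4, F5}: service cost 23
{F2, F3, F4, F5}: service cost 24
Among all 5 size-4 choices, {F1, F2, F3, F4} is lowest.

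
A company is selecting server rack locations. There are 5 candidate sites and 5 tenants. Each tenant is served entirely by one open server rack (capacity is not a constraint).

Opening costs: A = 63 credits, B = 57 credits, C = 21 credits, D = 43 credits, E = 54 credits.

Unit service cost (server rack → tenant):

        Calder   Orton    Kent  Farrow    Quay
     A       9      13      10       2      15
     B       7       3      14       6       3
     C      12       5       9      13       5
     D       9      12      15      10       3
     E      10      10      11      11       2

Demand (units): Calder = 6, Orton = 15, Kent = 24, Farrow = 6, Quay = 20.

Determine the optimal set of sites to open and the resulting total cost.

Open B and C; minimum total cost 477.

For any fixed open set, each tenant goes to its cheapest open site; total = fixed + service.
{B, C}: Calder→B 7·6=42, Orton→B 3·15=45, Kent→C 9·24=216, Farrow→B 6·6=36, Quay→B 3·20=60. Service 399; fixed 78; total 477.
{B, C, E}: Calder→B 7·6=42, Orton→B 3·15=45, Kent→C 9·24=216, Farrow→B 6·6=36, Quay→E 2·20=40. Service 379; fixed 132; total 511.
{A, B, C}: Calder→B 7·6=42, Orton→B 3·15=45, Kent→C 9·24=216, Farrow→A 2·6=12, Quay→B 3·20=60. Service 375; fixed 141; total 516.
{A, B, C, D, E}: service 355 + fixed 238 = 593
No other subset beats 477.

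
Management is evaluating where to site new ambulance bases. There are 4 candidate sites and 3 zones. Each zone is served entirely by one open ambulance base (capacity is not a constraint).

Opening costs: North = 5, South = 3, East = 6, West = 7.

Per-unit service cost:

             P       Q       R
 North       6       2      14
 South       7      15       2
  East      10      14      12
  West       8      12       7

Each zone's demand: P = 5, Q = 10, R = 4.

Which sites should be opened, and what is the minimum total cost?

For any fixed open set, each zone goes to its cheapest open site; total = fixed + service.
{North, South}: P→North 6·5=30, Q→North 2·10=20, R→South 2·4=8. Service 58; fixed 8; total 66.
{North, South, East}: P→North 6·5=30, Q→North 2·10=20, R→South 2·4=8. Service 58; fixed 14; total 72.
{North, South, West}: P→North 6·5=30, Q→North 2·10=20, R→South 2·4=8. Service 58; fixed 15; total 73.
{North, South, East, West}: service 58 + fixed 21 = 79
No other subset beats 66.

Open North and South; minimum total cost 66.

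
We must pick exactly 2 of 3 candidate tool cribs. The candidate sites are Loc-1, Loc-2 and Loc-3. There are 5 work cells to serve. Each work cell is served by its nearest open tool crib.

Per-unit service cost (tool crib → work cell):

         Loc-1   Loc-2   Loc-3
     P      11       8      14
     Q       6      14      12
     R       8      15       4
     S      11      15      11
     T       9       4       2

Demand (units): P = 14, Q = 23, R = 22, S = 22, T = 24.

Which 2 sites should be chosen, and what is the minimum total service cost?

Choose Loc-1 and Loc-3; total service cost 670.

With exactly 2 open, each work cell uses its cheapest among the chosen.
{Loc-1, Loc-3}: P→Loc-1 11·14=154, Q→Loc-1 6·23=138, R→Loc-3 4·22=88, S→Loc-1 11·22=242, T→Loc-3 2·24=48. Service cost 670.
{Loc-1, Loc-2}: service cost 764
{Loc-2, Loc-3}: service cost 766
Among all 3 size-2 choices, {Loc-1, Loc-3} is lowest.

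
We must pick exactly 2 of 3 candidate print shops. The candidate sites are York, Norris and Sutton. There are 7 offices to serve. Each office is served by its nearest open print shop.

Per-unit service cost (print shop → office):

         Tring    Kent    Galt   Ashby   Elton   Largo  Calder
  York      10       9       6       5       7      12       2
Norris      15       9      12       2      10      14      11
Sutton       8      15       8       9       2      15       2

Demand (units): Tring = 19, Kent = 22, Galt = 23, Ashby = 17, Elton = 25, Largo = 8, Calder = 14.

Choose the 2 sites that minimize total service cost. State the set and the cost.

With exactly 2 open, each office uses its cheapest among the chosen.
{York, Sutton}: Tring→Sutton 8·19=152, Kent→York 9·22=198, Galt→York 6·23=138, Ashby→York 5·17=85, Elton→Sutton 2·25=50, Largo→York 12·8=96, Calder→York 2·14=28. Service cost 747.
{Norris, Sutton}: service cost 758
{York, Norris}: service cost 859
Among all 3 size-2 choices, {York, Sutton} is lowest.

Choose York and Sutton; total service cost 747.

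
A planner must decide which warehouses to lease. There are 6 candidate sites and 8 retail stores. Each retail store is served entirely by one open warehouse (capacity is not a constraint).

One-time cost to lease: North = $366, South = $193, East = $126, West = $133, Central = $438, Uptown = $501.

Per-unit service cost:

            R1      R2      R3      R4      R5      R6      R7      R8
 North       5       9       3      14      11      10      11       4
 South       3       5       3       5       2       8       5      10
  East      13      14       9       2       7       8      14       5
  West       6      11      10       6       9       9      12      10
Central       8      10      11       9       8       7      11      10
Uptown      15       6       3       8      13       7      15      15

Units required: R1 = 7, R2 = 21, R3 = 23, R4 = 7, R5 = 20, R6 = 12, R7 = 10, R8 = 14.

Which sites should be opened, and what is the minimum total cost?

For any fixed open set, each retail store goes to its cheapest open site; total = fixed + service.
{South}: R1→South 3·7=21, R2→South 5·21=105, R3→South 3·23=69, R4→South 5·7=35, R5→South 2·20=40, R6→South 8·12=96, R7→South 5·10=50, R8→South 10·14=140. Service 556; fixed 193; total 749.
{South, East}: service 465 + fixed 319 = 784
{South, West}: R1→South 3·7=21, R2→South 5·21=105, R3→South 3·23=69, R4→South 5·7=35, R5→South 2·20=40, R6→South 8·12=96, R7→South 5·10=50, R8→South 10·14=140. Service 556; fixed 326; total 882.
{North, South, East, West, Central, Uptown}: service 439 + fixed 1757 = 2196
No other subset beats 749.

Open South only; minimum total cost 749.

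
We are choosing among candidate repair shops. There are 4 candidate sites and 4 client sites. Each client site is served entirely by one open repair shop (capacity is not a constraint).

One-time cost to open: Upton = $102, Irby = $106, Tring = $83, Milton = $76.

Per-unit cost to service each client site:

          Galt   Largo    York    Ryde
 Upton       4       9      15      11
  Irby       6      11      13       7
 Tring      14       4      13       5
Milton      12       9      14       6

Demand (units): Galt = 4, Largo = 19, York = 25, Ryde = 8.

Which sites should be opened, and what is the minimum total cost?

For any fixed open set, each client site goes to its cheapest open site; total = fixed + service.
{Tring}: Galt→Tring 14·4=56, Largo→Tring 4·19=76, York→Tring 13·25=325, Ryde→Tring 5·8=40. Service 497; fixed 83; total 580.
{Upton, Tring}: service 457 + fixed 185 = 642
{Tring, Milton}: service 489 + fixed 159 = 648
{Upton, Irby, Tring, Milton}: service 457 + fixed 367 = 824
No other subset beats 580.

Open Tring only; minimum total cost 580.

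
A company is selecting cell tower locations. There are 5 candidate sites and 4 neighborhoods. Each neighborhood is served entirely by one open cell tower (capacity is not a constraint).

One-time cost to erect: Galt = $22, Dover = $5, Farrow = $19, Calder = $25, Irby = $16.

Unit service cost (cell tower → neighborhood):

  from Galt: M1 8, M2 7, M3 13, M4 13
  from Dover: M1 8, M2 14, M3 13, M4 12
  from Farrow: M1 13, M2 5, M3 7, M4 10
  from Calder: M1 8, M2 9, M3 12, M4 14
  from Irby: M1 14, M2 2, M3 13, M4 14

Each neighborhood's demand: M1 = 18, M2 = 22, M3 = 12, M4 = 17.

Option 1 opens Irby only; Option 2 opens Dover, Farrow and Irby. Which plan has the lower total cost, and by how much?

Option 1: {Irby}: M1→Irby 14·18=252, M2→Irby 2·22=44, M3→Irby 13·12=156, M4→Irby 14·17=238. Service 690; fixed 16; total 706.
Option 2: {Dover, Farrow, Irby}: M1→Dover 8·18=144, M2→Irby 2·22=44, M3→Farrow 7·12=84, M4→Farrow 10·17=170. Service 442; fixed 40; total 482.
Difference: |706 − 482| = 224.

Option 2 is cheaper by 224.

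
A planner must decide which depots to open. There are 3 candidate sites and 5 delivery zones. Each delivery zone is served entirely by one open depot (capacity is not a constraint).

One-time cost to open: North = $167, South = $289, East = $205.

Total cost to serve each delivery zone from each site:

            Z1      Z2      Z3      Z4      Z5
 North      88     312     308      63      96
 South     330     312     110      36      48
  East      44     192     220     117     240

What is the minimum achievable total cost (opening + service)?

Minimum total cost: 924

For any fixed open set, each delivery zone goes to its cheapest open site; total = fixed + service.
{South, East}: Z1→East 44, Z2→East 192, Z3→South 110, Z4→South 36, Z5→South 48. Service 430; fixed 494; total 924.
{North, East}: service 615 + fixed 372 = 987
{East}: service 813 + fixed 205 = 1018
{North, South, East}: service 430 + fixed 661 = 1091
No other subset beats 924.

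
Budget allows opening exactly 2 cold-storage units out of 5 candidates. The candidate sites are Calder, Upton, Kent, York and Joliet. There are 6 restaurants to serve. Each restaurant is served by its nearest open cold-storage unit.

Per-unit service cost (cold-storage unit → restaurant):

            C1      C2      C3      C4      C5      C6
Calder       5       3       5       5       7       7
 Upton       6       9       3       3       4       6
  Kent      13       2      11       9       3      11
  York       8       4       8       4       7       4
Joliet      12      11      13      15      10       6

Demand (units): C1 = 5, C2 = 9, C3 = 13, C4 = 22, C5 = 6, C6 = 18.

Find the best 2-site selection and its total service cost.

Choose Upton and York; total service cost 267.

With exactly 2 open, each restaurant uses its cheapest among the chosen.
{Upton, York}: C1→Upton 6·5=30, C2→York 4·9=36, C3→Upton 3·13=39, C4→Upton 3·22=66, C5→Upton 4·6=24, C6→York 4·18=72. Service cost 267.
{Upton, Kent}: service cost 279
{Calder, Upton}: service cost 289
Among all 10 size-2 choices, {Upton, York} is lowest.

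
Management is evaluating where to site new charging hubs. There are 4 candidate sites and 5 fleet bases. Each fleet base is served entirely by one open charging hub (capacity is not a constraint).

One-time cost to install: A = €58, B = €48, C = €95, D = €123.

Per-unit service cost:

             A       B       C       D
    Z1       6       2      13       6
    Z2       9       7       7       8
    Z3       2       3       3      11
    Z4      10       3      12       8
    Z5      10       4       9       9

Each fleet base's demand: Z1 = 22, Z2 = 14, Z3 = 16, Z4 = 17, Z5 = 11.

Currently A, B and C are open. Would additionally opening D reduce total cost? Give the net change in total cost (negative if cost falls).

No — net change +123 (cost rises by 123).

Current service cost with {A, B, C}: 269.
Adding D: each fleet base re-picks its cheapest; new service cost 269, saving 0.
Extra fixed cost: 123. Net change = 123 − 0 = 123.
(Totals: 470 → 593.)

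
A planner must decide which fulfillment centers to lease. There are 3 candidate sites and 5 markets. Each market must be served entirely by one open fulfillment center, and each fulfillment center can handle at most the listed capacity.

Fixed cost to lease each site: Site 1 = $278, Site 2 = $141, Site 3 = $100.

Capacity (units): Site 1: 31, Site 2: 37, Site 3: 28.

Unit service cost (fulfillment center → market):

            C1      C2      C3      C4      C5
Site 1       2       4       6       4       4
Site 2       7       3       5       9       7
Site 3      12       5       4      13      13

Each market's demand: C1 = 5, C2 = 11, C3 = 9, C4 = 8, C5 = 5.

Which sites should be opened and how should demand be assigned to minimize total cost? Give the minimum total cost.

Minimum total cost: 452

Open {Site 2, Site 3}: C1→Site 2 7·5=35, C2→Site 2 3·11=33, C3→Site 3 4·9=36, C4→Site 2 9·8=72, C5→Site 2 7·5=35.
Loads: Site 2 carries 29/37, Site 3 carries 9/28. Service 211; fixed 241; total 452.
Next best feasible plan costs 474.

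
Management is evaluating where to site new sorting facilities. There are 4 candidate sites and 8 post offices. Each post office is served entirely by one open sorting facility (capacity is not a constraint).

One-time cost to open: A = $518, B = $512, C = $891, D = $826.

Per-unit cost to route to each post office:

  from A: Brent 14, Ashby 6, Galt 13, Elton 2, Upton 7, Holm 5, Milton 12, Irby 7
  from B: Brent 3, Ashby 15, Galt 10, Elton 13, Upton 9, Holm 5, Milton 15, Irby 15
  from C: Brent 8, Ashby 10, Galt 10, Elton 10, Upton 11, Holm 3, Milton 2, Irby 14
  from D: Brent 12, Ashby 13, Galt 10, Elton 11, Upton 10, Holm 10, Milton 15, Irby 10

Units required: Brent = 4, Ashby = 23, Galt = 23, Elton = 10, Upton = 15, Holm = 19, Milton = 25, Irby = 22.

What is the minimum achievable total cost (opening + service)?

Minimum total cost: 1685

For any fixed open set, each post office goes to its cheapest open site; total = fixed + service.
{A}: Brent→A 14·4=56, Ashby→A 6·23=138, Galt→A 13·23=299, Elton→A 2·10=20, Upton→A 7·15=105, Holm→A 5·19=95, Milton→A 12·25=300, Irby→A 7·22=154. Service 1167; fixed 518; total 1685.
{C}: service 1172 + fixed 891 = 2063
{A, B}: service 1054 + fixed 1030 = 2084
{A, B, C, D}: service 766 + fixed 2747 = 3513
(All 15 nonempty subsets were checked; A only is lowest.)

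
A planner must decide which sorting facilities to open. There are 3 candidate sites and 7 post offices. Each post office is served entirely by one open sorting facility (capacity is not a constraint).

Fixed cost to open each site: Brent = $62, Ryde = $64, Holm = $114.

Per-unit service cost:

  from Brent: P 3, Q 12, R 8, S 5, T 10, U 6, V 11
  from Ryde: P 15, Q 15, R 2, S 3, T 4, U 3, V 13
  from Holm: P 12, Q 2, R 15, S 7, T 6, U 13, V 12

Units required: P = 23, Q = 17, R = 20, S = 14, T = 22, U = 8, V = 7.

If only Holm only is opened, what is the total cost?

Total cost: 1142

Each post office is assigned to its cheapest site among the open ones.
{Holm}: P→Holm 12·23=276, Q→Holm 2·17=34, R→Holm 15·20=300, S→Holm 7·14=98, T→Holm 6·22=132, U→Holm 13·8=104, V→Holm 12·7=84. Service 1028; fixed 114; total 1142.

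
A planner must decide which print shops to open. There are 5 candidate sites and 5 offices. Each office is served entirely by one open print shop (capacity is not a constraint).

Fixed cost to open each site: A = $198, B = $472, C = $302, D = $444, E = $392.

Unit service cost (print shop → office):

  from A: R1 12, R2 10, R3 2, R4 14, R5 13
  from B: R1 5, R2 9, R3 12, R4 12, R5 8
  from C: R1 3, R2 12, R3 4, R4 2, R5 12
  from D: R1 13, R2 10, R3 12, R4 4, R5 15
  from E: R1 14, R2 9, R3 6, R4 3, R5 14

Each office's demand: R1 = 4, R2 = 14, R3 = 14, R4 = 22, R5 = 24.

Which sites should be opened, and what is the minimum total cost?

Open C only; minimum total cost 870.

For any fixed open set, each office goes to its cheapest open site; total = fixed + service.
{C}: R1→C 3·4=12, R2→C 12·14=168, R3→C 4·14=56, R4→C 2·22=44, R5→C 12·24=288. Service 568; fixed 302; total 870.
{A, C}: service 512 + fixed 500 = 1012
{A}: service 836 + fixed 198 = 1034
{A, B, C, D, E}: service 402 + fixed 1808 = 2210
No other subset beats 870.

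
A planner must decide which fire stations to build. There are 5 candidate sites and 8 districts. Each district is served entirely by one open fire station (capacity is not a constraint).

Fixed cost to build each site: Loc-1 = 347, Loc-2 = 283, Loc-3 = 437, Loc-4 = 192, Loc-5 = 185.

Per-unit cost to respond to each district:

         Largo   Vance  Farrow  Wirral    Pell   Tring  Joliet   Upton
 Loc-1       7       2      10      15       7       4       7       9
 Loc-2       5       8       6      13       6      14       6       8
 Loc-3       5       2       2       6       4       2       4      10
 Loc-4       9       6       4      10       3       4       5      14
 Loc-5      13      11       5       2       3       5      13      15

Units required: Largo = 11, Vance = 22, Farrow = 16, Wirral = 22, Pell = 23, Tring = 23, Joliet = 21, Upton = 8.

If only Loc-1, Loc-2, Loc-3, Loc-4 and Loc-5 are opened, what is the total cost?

Total cost: 1882

Each district is assigned to its cheapest site among the open ones.
{Loc-1, Loc-2, Loc-3, Loc-4, Loc-5}: Largo→Loc-2 5·11=55, Vance→Loc-1 2·22=44, Farrow→Loc-3 2·16=32, Wirral→Loc-5 2·22=44, Pell→Loc-4 3·23=69, Tring→Loc-3 2·23=46, Joliet→Loc-3 4·21=84, Upton→Loc-2 8·8=64. Service 438; fixed 1444; total 1882.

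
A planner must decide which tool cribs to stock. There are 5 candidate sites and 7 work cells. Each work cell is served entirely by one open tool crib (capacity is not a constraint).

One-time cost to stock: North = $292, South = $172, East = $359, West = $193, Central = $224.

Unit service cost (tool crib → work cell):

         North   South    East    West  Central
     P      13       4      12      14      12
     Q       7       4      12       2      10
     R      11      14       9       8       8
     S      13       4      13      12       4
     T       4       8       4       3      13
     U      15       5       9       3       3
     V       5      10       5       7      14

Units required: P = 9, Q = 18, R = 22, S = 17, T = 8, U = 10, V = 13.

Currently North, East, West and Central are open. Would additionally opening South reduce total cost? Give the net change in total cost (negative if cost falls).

No — net change +100 (cost rises by 100).

Current service cost with {North, East, West, Central}: 507.
Adding South: each work cell re-picks its cheapest; new service cost 435, saving 72.
Extra fixed cost: 172. Net change = 172 − 72 = 100.
(Totals: 1575 → 1675.)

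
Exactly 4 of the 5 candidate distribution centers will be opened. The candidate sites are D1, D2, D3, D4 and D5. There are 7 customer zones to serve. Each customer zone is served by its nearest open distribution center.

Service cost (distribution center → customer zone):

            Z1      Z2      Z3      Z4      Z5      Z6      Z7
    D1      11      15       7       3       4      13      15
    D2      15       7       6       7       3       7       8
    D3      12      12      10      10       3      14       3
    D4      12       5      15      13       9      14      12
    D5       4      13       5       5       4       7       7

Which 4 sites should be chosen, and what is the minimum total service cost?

Choose D1, D3, D4 and D5; total service cost 30.

With exactly 4 open, each customer zone uses its cheapest among the chosen.
{D1, D3, D4, D5}: Z1→D5 4, Z2→D4 5, Z3→D5 5, Z4→D1 3, Z5→D3 3, Z6→D5 7, Z7→D3 3. Service cost 30.
{D1, D2, D3, D5}: service cost 32
{D2, D3, D4, D5}: service cost 32
Among all 5 size-4 choices, {D1, D3, D4, D5} is lowest.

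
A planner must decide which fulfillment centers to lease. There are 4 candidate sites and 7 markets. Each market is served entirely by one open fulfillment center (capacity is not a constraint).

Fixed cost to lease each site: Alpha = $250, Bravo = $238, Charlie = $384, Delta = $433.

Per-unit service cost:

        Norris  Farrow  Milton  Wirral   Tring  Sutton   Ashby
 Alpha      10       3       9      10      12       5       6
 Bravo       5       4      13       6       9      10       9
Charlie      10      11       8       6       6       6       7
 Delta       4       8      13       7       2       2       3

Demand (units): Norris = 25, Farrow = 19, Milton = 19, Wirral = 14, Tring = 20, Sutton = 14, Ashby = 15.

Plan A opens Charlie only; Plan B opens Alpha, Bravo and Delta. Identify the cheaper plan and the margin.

Plan A: {Charlie}: Norris→Charlie 10·25=250, Farrow→Charlie 11·19=209, Milton→Charlie 8·19=152, Wirral→Charlie 6·14=84, Tring→Charlie 6·20=120, Sutton→Charlie 6·14=84, Ashby→Charlie 7·15=105. Service 1004; fixed 384; total 1388.
Plan B: {Alpha, Bravo, Delta}: Norris→Delta 4·25=100, Farrow→Alpha 3·19=57, Milton→Alpha 9·19=171, Wirral→Bravo 6·14=84, Tring→Delta 2·20=40, Sutton→Delta 2·14=28, Ashby→Delta 3·15=45. Service 525; fixed 921; total 1446.
Difference: |1388 − 1446| = 58.

Plan A is cheaper by 58.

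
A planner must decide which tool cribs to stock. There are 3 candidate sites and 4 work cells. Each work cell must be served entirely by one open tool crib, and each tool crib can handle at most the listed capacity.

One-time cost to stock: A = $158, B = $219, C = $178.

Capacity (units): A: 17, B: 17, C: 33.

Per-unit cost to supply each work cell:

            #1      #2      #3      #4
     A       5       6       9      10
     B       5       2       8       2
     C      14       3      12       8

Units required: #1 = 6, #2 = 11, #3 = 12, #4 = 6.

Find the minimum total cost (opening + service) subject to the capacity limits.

Minimum total cost: 591

Open {A, C}: #1→A 5·6=30, #2→C 3·11=33, #3→C 12·12=144, #4→C 8·6=48.
Loads: A carries 6/17, C carries 29/33. Service 255; fixed 336; total 591.
Next best feasible plan costs 603.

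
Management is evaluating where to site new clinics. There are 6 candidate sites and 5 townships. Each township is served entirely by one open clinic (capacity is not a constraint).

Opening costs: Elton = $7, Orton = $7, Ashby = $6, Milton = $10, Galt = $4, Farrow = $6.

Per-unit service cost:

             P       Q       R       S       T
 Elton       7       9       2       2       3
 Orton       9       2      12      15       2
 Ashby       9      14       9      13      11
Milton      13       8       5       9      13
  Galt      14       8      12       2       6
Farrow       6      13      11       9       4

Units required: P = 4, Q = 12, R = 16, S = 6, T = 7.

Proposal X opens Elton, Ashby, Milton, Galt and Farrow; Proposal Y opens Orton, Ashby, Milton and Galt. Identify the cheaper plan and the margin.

Proposal X: {Elton, Ashby, Milton, Galt, Farrow}: P→Farrow 6·4=24, Q→Milton 8·12=96, R→Elton 2·16=32, S→Elton 2·6=12, T→Elton 3·7=21. Service 185; fixed 33; total 218.
Proposal Y: {Orton, Ashby, Milton, Galt}: P→Orton 9·4=36, Q→Orton 2·12=24, R→Milton 5·16=80, S→Galt 2·6=12, T→Orton 2·7=14. Service 166; fixed 27; total 193.
Difference: |218 − 193| = 25.

Proposal Y is cheaper by 25.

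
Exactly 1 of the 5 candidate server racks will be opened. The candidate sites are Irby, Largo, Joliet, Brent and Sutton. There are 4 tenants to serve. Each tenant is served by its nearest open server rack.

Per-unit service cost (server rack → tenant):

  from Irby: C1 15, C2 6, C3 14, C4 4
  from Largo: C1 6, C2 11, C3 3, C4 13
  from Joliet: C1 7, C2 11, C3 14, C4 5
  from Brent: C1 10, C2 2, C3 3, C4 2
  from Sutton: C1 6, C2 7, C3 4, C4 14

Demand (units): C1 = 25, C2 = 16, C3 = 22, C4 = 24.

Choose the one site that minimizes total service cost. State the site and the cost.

With exactly 1 open, each tenant uses its cheapest among the chosen.
{Brent}: C1→Brent 10·25=250, C2→Brent 2·16=32, C3→Brent 3·22=66, C4→Brent 2·24=48. Service cost 396.
{Sutton}: service cost 686
{Largo}: service cost 704
Among all 5 size-1 choices, {Brent} is lowest.

Choose Brent only; total service cost 396.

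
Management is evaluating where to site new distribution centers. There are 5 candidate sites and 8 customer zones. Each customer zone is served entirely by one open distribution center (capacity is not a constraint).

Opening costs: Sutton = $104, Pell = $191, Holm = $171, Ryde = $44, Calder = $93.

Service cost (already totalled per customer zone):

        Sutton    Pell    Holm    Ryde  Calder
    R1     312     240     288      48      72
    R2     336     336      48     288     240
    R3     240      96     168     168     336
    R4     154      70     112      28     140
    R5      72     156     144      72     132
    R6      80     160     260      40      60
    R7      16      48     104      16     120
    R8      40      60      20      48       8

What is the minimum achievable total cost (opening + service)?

For any fixed open set, each customer zone goes to its cheapest open site; total = fixed + service.
{Holm, Ryde}: R1→Ryde 48, R2→Holm 48, R3→Holm 168, R4→Ryde 28, R5→Ryde 72, R6→Ryde 40, R7→Ryde 16, R8→Holm 20. Service 440; fixed 215; total 655.
{Holm, Ryde, Calder}: service 428 + fixed 308 = 736
{Ryde}: service 708 + fixed 44 = 752
{Sutton, Pell, Holm, Ryde, Calder}: service 356 + fixed 603 = 959
No other subset beats 655.

Minimum total cost: 655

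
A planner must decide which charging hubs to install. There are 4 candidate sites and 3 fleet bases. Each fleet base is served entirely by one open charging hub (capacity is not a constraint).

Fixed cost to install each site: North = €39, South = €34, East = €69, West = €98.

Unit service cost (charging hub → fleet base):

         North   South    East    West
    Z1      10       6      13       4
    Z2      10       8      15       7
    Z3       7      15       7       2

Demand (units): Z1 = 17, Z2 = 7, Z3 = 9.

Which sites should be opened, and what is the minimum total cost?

For any fixed open set, each fleet base goes to its cheapest open site; total = fixed + service.
{West}: Z1→West 4·17=68, Z2→West 7·7=49, Z3→West 2·9=18. Service 135; fixed 98; total 233.
{South, West}: service 135 + fixed 132 = 267
{North, West}: service 135 + fixed 137 = 272
{North, South, East, West}: service 135 + fixed 240 = 375
No other subset beats 233.

Open West only; minimum total cost 233.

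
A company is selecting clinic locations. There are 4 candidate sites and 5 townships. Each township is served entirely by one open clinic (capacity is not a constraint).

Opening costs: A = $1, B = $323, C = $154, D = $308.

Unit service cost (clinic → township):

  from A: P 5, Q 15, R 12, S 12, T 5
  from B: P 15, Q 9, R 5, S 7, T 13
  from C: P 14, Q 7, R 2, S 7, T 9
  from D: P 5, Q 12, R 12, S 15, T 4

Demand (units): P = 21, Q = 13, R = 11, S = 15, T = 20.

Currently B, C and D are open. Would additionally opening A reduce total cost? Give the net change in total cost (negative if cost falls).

No — net change +1 (cost rises by 1).

Current service cost with {B, C, D}: 403.
Adding A: each township re-picks its cheapest; new service cost 403, saving 0.
Extra fixed cost: 1. Net change = 1 − 0 = 1.
(Totals: 1188 → 1189.)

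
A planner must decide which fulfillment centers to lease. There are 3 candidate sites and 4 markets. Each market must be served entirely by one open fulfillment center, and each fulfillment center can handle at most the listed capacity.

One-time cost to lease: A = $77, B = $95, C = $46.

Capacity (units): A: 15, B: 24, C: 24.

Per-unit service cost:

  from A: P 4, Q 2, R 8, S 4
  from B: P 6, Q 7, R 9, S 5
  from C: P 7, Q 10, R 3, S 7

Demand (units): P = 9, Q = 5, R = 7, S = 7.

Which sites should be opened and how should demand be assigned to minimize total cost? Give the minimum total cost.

Minimum total cost: 239

Open {A, C}: P→A 4·9=36, Q→A 2·5=10, R→C 3·7=21, S→C 7·7=49.
Loads: A carries 14/15, C carries 14/24. Service 116; fixed 123; total 239.
Next best feasible plan costs 245.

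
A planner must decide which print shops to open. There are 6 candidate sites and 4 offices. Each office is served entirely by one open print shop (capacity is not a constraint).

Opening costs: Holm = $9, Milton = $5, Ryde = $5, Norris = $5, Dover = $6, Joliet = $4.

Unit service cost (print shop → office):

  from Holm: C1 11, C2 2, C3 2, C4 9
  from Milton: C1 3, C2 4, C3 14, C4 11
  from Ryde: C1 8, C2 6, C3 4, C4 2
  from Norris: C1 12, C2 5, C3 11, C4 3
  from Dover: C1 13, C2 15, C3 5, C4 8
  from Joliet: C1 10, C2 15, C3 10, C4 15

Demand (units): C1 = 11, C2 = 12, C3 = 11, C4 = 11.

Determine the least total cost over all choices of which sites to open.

Minimum total cost: 120

For any fixed open set, each office goes to its cheapest open site; total = fixed + service.
{Holm, Milton, Ryde}: C1→Milton 3·11=33, C2→Holm 2·12=24, C3→Holm 2·11=22, C4→Ryde 2·11=22. Service 101; fixed 19; total 120.
{Holm, Milton, Ryde, Joliet}: C1→Milton 3·11=33, C2→Holm 2·12=24, C3→Holm 2·11=22, C4→Ryde 2·11=22. Service 101; fixed 23; total 124.
{Holm, Milton, Ryde, Norris}: service 101 + fixed 24 = 125
{Holm, Milton, Ryde, Norris, Dover, Joliet}: C1→Milton 3·11=33, C2→Holm 2·12=24, C3→Holm 2·11=22, C4→Ryde 2·11=22. Service 101; fixed 34; total 135.
No other subset beats 120.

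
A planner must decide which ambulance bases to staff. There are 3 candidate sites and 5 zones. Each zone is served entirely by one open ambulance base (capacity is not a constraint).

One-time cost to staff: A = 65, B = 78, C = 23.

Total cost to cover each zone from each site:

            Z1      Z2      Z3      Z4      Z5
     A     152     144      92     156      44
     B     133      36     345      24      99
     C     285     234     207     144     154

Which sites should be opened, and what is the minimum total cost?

For any fixed open set, each zone goes to its cheapest open site; total = fixed + service.
{A, B}: Z1→B 133, Z2→B 36, Z3→A 92, Z4→B 24, Z5→A 44. Service 329; fixed 143; total 472.
{A, B, C}: service 329 + fixed 166 = 495
{B, C}: Z1→B 133, Z2→B 36, Z3→C 207, Z4→B 24, Z5→B 99. Service 499; fixed 101; total 600.
{C}: service 1024 + fixed 23 = 1047
No other subset beats 472.

Open A and B; minimum total cost 472.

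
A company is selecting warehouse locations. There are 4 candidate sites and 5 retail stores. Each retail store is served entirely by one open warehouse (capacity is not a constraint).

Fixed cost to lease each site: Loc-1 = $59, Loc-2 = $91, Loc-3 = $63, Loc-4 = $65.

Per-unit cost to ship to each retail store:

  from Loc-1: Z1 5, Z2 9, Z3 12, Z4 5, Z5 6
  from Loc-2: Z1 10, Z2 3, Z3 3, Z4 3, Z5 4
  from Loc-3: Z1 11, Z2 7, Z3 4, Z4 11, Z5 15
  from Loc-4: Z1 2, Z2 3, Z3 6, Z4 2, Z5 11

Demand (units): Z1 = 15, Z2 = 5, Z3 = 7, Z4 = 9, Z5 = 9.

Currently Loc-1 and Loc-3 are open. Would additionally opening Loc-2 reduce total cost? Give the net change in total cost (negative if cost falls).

No — net change +28 (cost rises by 28).

Current service cost with {Loc-1, Loc-3}: 237.
Adding Loc-2: each retail store re-picks its cheapest; new service cost 174, saving 63.
Extra fixed cost: 91. Net change = 91 − 63 = 28.
(Totals: 359 → 387.)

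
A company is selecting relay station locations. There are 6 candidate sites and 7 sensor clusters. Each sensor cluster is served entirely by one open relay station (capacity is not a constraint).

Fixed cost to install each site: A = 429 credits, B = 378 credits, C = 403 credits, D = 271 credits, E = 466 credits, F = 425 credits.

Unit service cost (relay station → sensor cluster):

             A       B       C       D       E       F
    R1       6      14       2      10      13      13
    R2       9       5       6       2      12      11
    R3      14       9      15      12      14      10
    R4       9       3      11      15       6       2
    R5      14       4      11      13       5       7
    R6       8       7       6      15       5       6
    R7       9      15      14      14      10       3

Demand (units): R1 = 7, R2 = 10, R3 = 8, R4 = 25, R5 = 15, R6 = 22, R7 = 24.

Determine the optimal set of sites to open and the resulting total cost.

For any fixed open set, each sensor cluster goes to its cheapest open site; total = fixed + service.
{F}: R1→F 13·7=91, R2→F 11·10=110, R3→F 10·8=80, R4→F 2·25=50, R5→F 7·15=105, R6→F 6·22=132, R7→F 3·24=72. Service 640; fixed 425; total 1065.
{D, F}: R1→D 10·7=70, R2→D 2·10=20, R3→F 10·8=80, R4→F 2·25=50, R5→F 7·15=105, R6→F 6·22=132, R7→F 3·24=72. Service 529; fixed 696; total 1225.
{B}: service 869 + fixed 378 = 1247
{A, B, C, D, E, F}: R1→C 2·7=14, R2→D 2·10=20, R3→B 9·8=72, R4→F 2·25=50, R5→B 4·15=60, R6→E 5·22=110, R7→F 3·24=72. Service 398; fixed 2372; total 2770.
No other subset beats 1065.

Open F only; minimum total cost 1065.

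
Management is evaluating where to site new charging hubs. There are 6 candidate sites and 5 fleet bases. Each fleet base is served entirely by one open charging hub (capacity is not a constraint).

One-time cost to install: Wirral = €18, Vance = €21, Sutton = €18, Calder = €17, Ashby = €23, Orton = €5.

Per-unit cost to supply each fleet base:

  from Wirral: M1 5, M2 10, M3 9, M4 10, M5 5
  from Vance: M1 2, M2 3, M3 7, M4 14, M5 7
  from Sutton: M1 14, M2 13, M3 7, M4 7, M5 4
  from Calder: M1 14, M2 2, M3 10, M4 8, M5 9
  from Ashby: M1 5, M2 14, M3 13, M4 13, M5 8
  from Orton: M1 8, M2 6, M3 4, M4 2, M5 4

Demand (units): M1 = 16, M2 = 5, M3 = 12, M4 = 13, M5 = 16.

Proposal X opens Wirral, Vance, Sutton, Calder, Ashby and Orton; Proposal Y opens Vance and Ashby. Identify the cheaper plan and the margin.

Proposal X: {Wirral, Vance, Sutton, Calder, Ashby, Orton}: M1→Vance 2·16=32, M2→Calder 2·5=10, M3→Orton 4·12=48, M4→Orton 2·13=26, M5→Sutton 4·16=64. Service 180; fixed 102; total 282.
Proposal Y: {Vance, Ashby}: M1→Vance 2·16=32, M2→Vance 3·5=15, M3→Vance 7·12=84, M4→Ashby 13·13=169, M5→Vance 7·16=112. Service 412; fixed 44; total 456.
Difference: |282 − 456| = 174.

Proposal X is cheaper by 174.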